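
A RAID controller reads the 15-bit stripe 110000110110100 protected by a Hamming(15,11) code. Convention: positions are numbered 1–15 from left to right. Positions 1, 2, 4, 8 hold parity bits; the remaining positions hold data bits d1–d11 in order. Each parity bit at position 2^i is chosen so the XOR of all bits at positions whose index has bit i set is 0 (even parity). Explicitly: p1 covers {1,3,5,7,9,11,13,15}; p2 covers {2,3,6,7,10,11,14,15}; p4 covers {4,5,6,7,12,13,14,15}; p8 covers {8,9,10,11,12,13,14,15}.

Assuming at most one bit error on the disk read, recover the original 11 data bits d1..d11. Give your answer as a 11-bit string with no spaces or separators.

s1 (pos 1,3,5,7,9,11,13,15): 1⊕0⊕0⊕1⊕0⊕1⊕1⊕0 = 0
s2 (pos 2,3,6,7,10,11,14,15): 1⊕0⊕0⊕1⊕1⊕1⊕0⊕0 = 0
s4 (pos 4,5,6,7,12,13,14,15): 0⊕0⊕0⊕1⊕0⊕1⊕0⊕0 = 0
s8 (pos 8,9,10,11,12,13,14,15): 1⊕0⊕1⊕1⊕0⊕1⊕0⊕0 = 0
Syndrome s8…s1 = 0000 → no error.
Read data bits from positions 3,5,6,7,9,10,11,12,13,14,15: 00010110100

00010110100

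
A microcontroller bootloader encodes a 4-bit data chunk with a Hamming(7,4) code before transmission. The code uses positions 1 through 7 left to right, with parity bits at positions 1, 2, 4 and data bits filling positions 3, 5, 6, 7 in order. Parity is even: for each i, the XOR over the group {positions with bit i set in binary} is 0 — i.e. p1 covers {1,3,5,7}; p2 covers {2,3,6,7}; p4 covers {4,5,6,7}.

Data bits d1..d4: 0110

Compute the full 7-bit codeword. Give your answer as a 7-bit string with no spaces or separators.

Place data at non-parity positions: p1 p2 0 p4 1 1 0
p1 (pos 1,3,5,7): XOR of data positions = 0⊕1⊕0 = 1
p2 (pos 2,3,6,7): XOR of data positions = 0⊕1⊕0 = 1
p4 (pos 4,5,6,7): XOR of data positions = 1⊕1⊕0 = 0
Codeword: 1100110

1100110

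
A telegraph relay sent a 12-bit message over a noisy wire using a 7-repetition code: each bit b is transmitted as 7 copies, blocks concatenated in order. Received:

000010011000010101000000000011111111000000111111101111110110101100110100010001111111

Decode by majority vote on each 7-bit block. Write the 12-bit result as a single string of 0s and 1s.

000010111101

Block 1 (0000100): 1 one → 0
Block 2 (1100001): 3 ones → 0
Block 3 (0101000): 2 ones → 0
Block 4 (0000000): 0 ones → 0
Block 5 (1111111): 7 ones → 1
Block 6 (1000000): 1 one → 0
Block 7 (1111111): 7 ones → 1
Block 8 (0111111): 6 ones → 1
Block 9 (0110101): 4 ones → 1
Block 10 (1001101): 4 ones → 1
Block 11 (0001000): 1 one → 0
Block 12 (1111111): 7 ones → 1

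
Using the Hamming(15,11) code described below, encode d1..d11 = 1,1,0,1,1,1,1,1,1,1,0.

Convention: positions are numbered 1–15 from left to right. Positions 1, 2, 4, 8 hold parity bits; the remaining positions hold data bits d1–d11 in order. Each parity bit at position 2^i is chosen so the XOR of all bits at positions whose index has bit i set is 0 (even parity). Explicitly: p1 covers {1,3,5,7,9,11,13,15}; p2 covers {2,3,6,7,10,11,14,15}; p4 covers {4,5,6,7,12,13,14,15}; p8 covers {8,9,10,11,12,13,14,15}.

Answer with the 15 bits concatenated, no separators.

Place data at non-parity positions: p1 p2 1 p4 1 0 1 p8 1 1 1 1 1 1 0
p1 (pos 1,3,5,7,9,11,13,15): XOR of data positions = 1⊕1⊕1⊕1⊕1⊕1⊕0 = 0
p2 (pos 2,3,6,7,10,11,14,15): XOR of data positions = 1⊕0⊕1⊕1⊕1⊕1⊕0 = 1
p4 (pos 4,5,6,7,12,13,14,15): XOR of data positions = 1⊕0⊕1⊕1⊕1⊕1⊕0 = 1
p8 (pos 8,9,10,11,12,13,14,15): XOR of data positions = 1⊕1⊕1⊕1⊕1⊕1⊕0 = 0
Codeword: 011110101111110

011110101111110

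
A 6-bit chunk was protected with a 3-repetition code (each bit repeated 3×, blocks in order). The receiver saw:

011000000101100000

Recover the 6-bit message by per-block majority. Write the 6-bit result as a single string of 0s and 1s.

Block 1 (011): 2 ones → 1
Block 2 (000): 0 ones → 0
Block 3 (000): 0 ones → 0
Block 4 (101): 2 ones → 1
Block 5 (100): 1 one → 0
Block 6 (000): 0 ones → 0

100100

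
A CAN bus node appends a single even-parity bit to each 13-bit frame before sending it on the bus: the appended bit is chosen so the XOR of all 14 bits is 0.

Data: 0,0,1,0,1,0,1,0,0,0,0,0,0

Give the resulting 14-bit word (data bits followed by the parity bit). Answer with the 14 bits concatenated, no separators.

XOR of the 13 data bits: 0⊕0⊕1⊕0⊕1⊕0⊕1⊕0⊕0⊕0⊕0⊕0⊕0 = 1
Parity bit = 1 (so all 14 bits XOR to 0).

00101010000001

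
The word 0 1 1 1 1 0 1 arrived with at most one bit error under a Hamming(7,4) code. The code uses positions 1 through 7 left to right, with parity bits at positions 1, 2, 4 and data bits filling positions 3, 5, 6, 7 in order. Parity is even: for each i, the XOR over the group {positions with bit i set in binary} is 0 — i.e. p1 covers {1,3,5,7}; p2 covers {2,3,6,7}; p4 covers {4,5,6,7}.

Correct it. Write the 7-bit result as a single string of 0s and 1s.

s1 (pos 1,3,5,7): 0⊕1⊕1⊕1 = 1
s2 (pos 2,3,6,7): 1⊕1⊕0⊕1 = 1
s4 (pos 4,5,6,7): 1⊕1⊕0⊕1 = 1
Syndrome s4…s1 = 111 → error at position 7.
Flip position 7: 0111101 → 0111100

0111100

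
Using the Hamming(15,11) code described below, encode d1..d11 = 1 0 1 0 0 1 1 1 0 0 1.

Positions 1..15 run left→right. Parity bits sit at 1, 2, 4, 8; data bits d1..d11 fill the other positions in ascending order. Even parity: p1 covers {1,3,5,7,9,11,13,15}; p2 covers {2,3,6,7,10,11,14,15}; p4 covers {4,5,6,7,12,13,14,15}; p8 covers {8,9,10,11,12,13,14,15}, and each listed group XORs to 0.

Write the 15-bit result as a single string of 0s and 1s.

Place data at non-parity positions: p1 p2 1 p4 0 1 0 p8 0 1 1 1 0 0 1
p1 (pos 1,3,5,7,9,11,13,15): XOR of data positions = 1⊕0⊕0⊕0⊕1⊕0⊕1 = 1
p2 (pos 2,3,6,7,10,11,14,15): XOR of data positions = 1⊕1⊕0⊕1⊕1⊕0⊕1 = 1
p4 (pos 4,5,6,7,12,13,14,15): XOR of data positions = 0⊕1⊕0⊕1⊕0⊕0⊕1 = 1
p8 (pos 8,9,10,11,12,13,14,15): XOR of data positions = 0⊕1⊕1⊕1⊕0⊕0⊕1 = 0
Codeword: 111101000111001

111101000111001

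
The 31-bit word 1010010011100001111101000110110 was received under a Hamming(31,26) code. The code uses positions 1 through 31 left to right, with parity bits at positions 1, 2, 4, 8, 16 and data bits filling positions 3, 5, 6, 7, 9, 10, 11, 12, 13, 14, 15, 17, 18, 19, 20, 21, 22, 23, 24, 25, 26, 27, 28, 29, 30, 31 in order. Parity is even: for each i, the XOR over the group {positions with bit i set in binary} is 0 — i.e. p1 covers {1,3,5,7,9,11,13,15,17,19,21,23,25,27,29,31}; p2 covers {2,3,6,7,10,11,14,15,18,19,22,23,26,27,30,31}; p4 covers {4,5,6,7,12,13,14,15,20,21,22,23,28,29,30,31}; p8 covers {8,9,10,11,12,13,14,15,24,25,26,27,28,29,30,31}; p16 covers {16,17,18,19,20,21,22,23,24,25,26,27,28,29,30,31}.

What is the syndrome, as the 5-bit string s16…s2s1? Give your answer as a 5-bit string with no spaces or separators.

s1 (pos 1,3,5,7,9,11,13,15,17,19,21,23,25,27,29,31): 1⊕1⊕0⊕0⊕1⊕1⊕0⊕0⊕1⊕1⊕0⊕0⊕0⊕1⊕1⊕0 = 0
s2 (pos 2,3,6,7,10,11,14,15,18,19,22,23,26,27,30,31): 0⊕1⊕1⊕0⊕1⊕1⊕0⊕0⊕1⊕1⊕1⊕0⊕1⊕1⊕1⊕0 = 0
s4 (pos 4,5,6,7,12,13,14,15,20,21,22,23,28,29,30,31): 0⊕0⊕1⊕0⊕0⊕0⊕0⊕0⊕1⊕0⊕1⊕0⊕0⊕1⊕1⊕0 = 1
s8 (pos 8,9,10,11,12,13,14,15,24,25,26,27,28,29,30,31): 0⊕1⊕1⊕1⊕0⊕0⊕0⊕0⊕0⊕0⊕1⊕1⊕0⊕1⊕1⊕0 = 1
s16 (pos 16,17,18,19,20,21,22,23,24,25,26,27,28,29,30,31): 1⊕1⊕1⊕1⊕1⊕0⊕1⊕0⊕0⊕0⊕1⊕1⊕0⊕1⊕1⊕0 = 0
Syndrome s16…s1 = 01100 → error at position 12.

01100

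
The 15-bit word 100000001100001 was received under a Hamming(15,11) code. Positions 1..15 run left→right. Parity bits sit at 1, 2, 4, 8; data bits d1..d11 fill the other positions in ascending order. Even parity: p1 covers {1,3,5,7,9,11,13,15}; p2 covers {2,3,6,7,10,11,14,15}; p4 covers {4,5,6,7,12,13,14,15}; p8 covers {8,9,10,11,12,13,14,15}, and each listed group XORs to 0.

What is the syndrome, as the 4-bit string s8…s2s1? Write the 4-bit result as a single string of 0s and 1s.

s1 (pos 1,3,5,7,9,11,13,15): 1⊕0⊕0⊕0⊕1⊕0⊕0⊕1 = 1
s2 (pos 2,3,6,7,10,11,14,15): 0⊕0⊕0⊕0⊕1⊕0⊕0⊕1 = 0
s4 (pos 4,5,6,7,12,13,14,15): 0⊕0⊕0⊕0⊕0⊕0⊕0⊕1 = 1
s8 (pos 8,9,10,11,12,13,14,15): 0⊕1⊕1⊕0⊕0⊕0⊕0⊕1 = 1
Syndrome s8…s1 = 1101 → error at position 13.

1101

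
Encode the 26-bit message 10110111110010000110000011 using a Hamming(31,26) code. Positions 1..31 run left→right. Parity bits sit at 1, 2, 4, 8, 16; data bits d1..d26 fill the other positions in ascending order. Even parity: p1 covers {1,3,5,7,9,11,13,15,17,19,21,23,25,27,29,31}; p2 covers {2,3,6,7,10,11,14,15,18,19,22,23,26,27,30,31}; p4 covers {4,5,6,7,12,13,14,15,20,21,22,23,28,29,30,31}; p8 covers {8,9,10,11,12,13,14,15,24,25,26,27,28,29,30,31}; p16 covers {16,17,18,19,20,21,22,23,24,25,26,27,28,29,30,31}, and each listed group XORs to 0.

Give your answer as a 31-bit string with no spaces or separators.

0010011001111101010000110000011

Place data at non-parity positions: p1 p2 1 p4 0 1 1 p8 0 1 1 1 1 1 0 p16 0 1 0 0 0 0 1 1 0 0 0 0 0 1 1
p1 (pos 1,3,5,7,9,11,13,15,17,19,21,23,25,27,29,31): XOR of data positions = 1⊕0⊕1⊕0⊕1⊕1⊕0⊕0⊕0⊕0⊕1⊕0⊕0⊕0⊕1 = 0
p2 (pos 2,3,6,7,10,11,14,15,18,19,22,23,26,27,30,31): XOR of data positions = 1⊕1⊕1⊕1⊕1⊕1⊕0⊕1⊕0⊕0⊕1⊕0⊕0⊕1⊕1 = 0
p4 (pos 4,5,6,7,12,13,14,15,20,21,22,23,28,29,30,31): XOR of data positions = 0⊕1⊕1⊕1⊕1⊕1⊕0⊕0⊕0⊕0⊕1⊕0⊕0⊕1⊕1 = 0
p8 (pos 8,9,10,11,12,13,14,15,24,25,26,27,28,29,30,31): XOR of data positions = 0⊕1⊕1⊕1⊕1⊕1⊕0⊕1⊕0⊕0⊕0⊕0⊕0⊕1⊕1 = 0
p16 (pos 16,17,18,19,20,21,22,23,24,25,26,27,28,29,30,31): XOR of data positions = 0⊕1⊕0⊕0⊕0⊕0⊕1⊕1⊕0⊕0⊕0⊕0⊕0⊕1⊕1 = 1
Codeword: 0010011001111101010000110000011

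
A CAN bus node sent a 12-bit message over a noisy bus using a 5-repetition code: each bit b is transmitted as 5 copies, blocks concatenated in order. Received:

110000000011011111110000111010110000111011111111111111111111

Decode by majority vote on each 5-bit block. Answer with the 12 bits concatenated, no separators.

001101011111

Block 1 (11000): 2 ones → 0
Block 2 (00000): 0 ones → 0
Block 3 (11011): 4 ones → 1
Block 4 (11111): 5 ones → 1
Block 5 (00001): 1 one → 0
Block 6 (11010): 3 ones → 1
Block 7 (11000): 2 ones → 0
Block 8 (01110): 3 ones → 1
Block 9 (11111): 5 ones → 1
Block 10 (11111): 5 ones → 1
Block 11 (11111): 5 ones → 1
Block 12 (11111): 5 ones → 1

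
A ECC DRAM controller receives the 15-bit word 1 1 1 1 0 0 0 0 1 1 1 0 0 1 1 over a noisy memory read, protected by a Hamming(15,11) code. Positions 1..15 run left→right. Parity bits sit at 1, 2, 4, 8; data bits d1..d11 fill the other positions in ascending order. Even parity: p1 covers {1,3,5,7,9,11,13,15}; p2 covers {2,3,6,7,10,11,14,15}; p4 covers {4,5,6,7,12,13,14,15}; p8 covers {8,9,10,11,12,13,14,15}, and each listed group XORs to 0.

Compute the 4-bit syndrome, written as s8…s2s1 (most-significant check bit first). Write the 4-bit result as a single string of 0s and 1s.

1101

s1 (pos 1,3,5,7,9,11,13,15): 1⊕1⊕0⊕0⊕1⊕1⊕0⊕1 = 1
s2 (pos 2,3,6,7,10,11,14,15): 1⊕1⊕0⊕0⊕1⊕1⊕1⊕1 = 0
s4 (pos 4,5,6,7,12,13,14,15): 1⊕0⊕0⊕0⊕0⊕0⊕1⊕1 = 1
s8 (pos 8,9,10,11,12,13,14,15): 0⊕1⊕1⊕1⊕0⊕0⊕1⊕1 = 1
Syndrome s8…s1 = 1101 → error at position 13.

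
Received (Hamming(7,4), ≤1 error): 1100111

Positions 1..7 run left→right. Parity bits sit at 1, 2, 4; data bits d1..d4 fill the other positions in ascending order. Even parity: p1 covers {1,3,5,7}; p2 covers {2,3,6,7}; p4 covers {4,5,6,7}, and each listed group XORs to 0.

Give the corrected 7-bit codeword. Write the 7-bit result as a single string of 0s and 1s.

s1 (pos 1,3,5,7): 1⊕0⊕1⊕1 = 1
s2 (pos 2,3,6,7): 1⊕0⊕1⊕1 = 1
s4 (pos 4,5,6,7): 0⊕1⊕1⊕1 = 1
Syndrome s4…s1 = 111 → error at position 7.
Flip position 7: 1100111 → 1100110

1100110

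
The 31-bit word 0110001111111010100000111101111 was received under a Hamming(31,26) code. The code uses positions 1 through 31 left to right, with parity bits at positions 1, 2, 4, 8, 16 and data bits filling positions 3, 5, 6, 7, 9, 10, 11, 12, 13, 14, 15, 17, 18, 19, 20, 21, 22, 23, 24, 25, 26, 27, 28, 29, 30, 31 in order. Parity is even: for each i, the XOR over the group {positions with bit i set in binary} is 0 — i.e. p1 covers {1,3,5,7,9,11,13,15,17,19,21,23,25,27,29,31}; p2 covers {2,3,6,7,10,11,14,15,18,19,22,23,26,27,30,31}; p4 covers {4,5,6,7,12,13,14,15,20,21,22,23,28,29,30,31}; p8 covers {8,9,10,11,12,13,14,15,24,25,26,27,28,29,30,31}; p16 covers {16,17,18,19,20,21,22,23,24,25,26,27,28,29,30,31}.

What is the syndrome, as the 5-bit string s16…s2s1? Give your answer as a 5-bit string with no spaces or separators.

s1 (pos 1,3,5,7,9,11,13,15,17,19,21,23,25,27,29,31): 0⊕1⊕0⊕1⊕1⊕1⊕1⊕1⊕1⊕0⊕0⊕1⊕1⊕0⊕1⊕1 = 1
s2 (pos 2,3,6,7,10,11,14,15,18,19,22,23,26,27,30,31): 1⊕1⊕0⊕1⊕1⊕1⊕0⊕1⊕0⊕0⊕0⊕1⊕1⊕0⊕1⊕1 = 0
s4 (pos 4,5,6,7,12,13,14,15,20,21,22,23,28,29,30,31): 0⊕0⊕0⊕1⊕1⊕1⊕0⊕1⊕0⊕0⊕0⊕1⊕1⊕1⊕1⊕1 = 1
s8 (pos 8,9,10,11,12,13,14,15,24,25,26,27,28,29,30,31): 1⊕1⊕1⊕1⊕1⊕1⊕0⊕1⊕1⊕1⊕1⊕0⊕1⊕1⊕1⊕1 = 0
s16 (pos 16,17,18,19,20,21,22,23,24,25,26,27,28,29,30,31): 0⊕1⊕0⊕0⊕0⊕0⊕0⊕1⊕1⊕1⊕1⊕0⊕1⊕1⊕1⊕1 = 1
Syndrome s16…s1 = 10101 → error at position 21.

10101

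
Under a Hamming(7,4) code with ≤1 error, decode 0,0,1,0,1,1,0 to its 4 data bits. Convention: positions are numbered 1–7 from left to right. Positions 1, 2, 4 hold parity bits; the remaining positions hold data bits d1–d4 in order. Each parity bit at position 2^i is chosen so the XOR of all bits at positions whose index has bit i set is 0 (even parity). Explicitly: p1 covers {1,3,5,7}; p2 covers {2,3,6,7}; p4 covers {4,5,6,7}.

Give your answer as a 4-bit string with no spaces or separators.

1110

s1 (pos 1,3,5,7): 0⊕1⊕1⊕0 = 0
s2 (pos 2,3,6,7): 0⊕1⊕1⊕0 = 0
s4 (pos 4,5,6,7): 0⊕1⊕1⊕0 = 0
Syndrome s4…s1 = 000 → no error.
Read data bits from positions 3,5,6,7: 1110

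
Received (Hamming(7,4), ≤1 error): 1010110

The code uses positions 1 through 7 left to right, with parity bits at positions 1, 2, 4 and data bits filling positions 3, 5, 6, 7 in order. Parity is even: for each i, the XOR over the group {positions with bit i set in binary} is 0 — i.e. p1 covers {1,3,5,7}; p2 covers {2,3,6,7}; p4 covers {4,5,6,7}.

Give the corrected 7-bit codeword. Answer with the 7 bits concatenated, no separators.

s1 (pos 1,3,5,7): 1⊕1⊕1⊕0 = 1
s2 (pos 2,3,6,7): 0⊕1⊕1⊕0 = 0
s4 (pos 4,5,6,7): 0⊕1⊕1⊕0 = 0
Syndrome s4…s1 = 001 → error at position 1.
Flip position 1: 1010110 → 0010110

0010110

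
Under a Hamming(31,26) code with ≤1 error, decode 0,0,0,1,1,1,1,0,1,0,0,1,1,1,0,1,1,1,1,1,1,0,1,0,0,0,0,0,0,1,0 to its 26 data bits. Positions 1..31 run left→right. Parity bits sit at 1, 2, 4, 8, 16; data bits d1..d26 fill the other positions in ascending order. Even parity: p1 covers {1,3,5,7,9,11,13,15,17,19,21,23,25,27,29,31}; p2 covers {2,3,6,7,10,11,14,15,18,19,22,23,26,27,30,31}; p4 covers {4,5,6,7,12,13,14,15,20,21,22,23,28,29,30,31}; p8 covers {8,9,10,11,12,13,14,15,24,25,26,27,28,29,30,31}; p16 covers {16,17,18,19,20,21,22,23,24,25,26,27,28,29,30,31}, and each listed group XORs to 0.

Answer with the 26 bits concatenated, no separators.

01111001100111110100000010

s1 (pos 1,3,5,7,9,11,13,15,17,19,21,23,25,27,29,31): 0⊕0⊕1⊕1⊕1⊕0⊕1⊕0⊕1⊕1⊕1⊕1⊕0⊕0⊕0⊕0 = 0
s2 (pos 2,3,6,7,10,11,14,15,18,19,22,23,26,27,30,31): 0⊕0⊕1⊕1⊕0⊕0⊕1⊕0⊕1⊕1⊕0⊕1⊕0⊕0⊕1⊕0 = 1
s4 (pos 4,5,6,7,12,13,14,15,20,21,22,23,28,29,30,31): 1⊕1⊕1⊕1⊕1⊕1⊕1⊕0⊕1⊕1⊕0⊕1⊕0⊕0⊕1⊕0 = 1
s8 (pos 8,9,10,11,12,13,14,15,24,25,26,27,28,29,30,31): 0⊕1⊕0⊕0⊕1⊕1⊕1⊕0⊕0⊕0⊕0⊕0⊕0⊕0⊕1⊕0 = 1
s16 (pos 16,17,18,19,20,21,22,23,24,25,26,27,28,29,30,31): 1⊕1⊕1⊕1⊕1⊕1⊕0⊕1⊕0⊕0⊕0⊕0⊕0⊕0⊕1⊕0 = 0
Syndrome s16…s1 = 01110 → error at position 14.
Flip position 14: 0001111010011101111110100000010 → 0001111010011001111110100000010
Read data bits from positions 3,5,6,7,9,10,11,12,13,14,15,17,18,19,20,21,22,23,24,25,26,27,28,29,30,31: 01111001100111110100000010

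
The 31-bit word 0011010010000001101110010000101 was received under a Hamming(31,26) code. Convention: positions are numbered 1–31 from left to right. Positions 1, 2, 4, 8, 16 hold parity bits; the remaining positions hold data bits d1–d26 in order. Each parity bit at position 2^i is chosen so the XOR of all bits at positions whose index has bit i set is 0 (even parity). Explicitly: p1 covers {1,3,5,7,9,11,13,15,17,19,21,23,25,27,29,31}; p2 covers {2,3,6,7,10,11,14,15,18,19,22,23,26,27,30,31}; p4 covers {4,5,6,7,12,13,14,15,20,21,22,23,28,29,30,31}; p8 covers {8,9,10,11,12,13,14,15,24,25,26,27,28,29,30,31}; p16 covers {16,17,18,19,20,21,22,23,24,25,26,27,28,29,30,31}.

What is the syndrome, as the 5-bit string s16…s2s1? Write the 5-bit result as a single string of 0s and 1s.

s1 (pos 1,3,5,7,9,11,13,15,17,19,21,23,25,27,29,31): 0⊕1⊕0⊕0⊕1⊕0⊕0⊕0⊕1⊕1⊕1⊕0⊕0⊕0⊕1⊕1 = 1
s2 (pos 2,3,6,7,10,11,14,15,18,19,22,23,26,27,30,31): 0⊕1⊕1⊕0⊕0⊕0⊕0⊕0⊕0⊕1⊕0⊕0⊕0⊕0⊕0⊕1 = 0
s4 (pos 4,5,6,7,12,13,14,15,20,21,22,23,28,29,30,31): 1⊕0⊕1⊕0⊕0⊕0⊕0⊕0⊕1⊕1⊕0⊕0⊕0⊕1⊕0⊕1 = 0
s8 (pos 8,9,10,11,12,13,14,15,24,25,26,27,28,29,30,31): 0⊕1⊕0⊕0⊕0⊕0⊕0⊕0⊕1⊕0⊕0⊕0⊕0⊕1⊕0⊕1 = 0
s16 (pos 16,17,18,19,20,21,22,23,24,25,26,27,28,29,30,31): 1⊕1⊕0⊕1⊕1⊕1⊕0⊕0⊕1⊕0⊕0⊕0⊕0⊕1⊕0⊕1 = 0
Syndrome s16…s1 = 00001 → error at position 1.

00001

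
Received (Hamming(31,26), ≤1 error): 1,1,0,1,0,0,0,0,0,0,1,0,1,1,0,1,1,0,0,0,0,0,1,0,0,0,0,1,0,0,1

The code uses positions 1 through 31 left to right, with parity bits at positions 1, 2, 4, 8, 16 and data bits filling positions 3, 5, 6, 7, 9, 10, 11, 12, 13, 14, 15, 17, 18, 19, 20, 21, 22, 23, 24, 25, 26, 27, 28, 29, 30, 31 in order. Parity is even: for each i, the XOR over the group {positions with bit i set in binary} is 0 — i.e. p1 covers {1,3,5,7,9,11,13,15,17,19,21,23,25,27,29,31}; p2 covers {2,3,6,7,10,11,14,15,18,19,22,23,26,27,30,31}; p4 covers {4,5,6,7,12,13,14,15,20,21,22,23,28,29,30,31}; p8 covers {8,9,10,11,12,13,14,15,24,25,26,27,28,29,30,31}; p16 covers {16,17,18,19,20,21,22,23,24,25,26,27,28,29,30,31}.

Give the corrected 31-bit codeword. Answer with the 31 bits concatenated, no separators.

1101000000101101100000100101001

s1 (pos 1,3,5,7,9,11,13,15,17,19,21,23,25,27,29,31): 1⊕0⊕0⊕0⊕0⊕1⊕1⊕0⊕1⊕0⊕0⊕1⊕0⊕0⊕0⊕1 = 0
s2 (pos 2,3,6,7,10,11,14,15,18,19,22,23,26,27,30,31): 1⊕0⊕0⊕0⊕0⊕1⊕1⊕0⊕0⊕0⊕0⊕1⊕0⊕0⊕0⊕1 = 1
s4 (pos 4,5,6,7,12,13,14,15,20,21,22,23,28,29,30,31): 1⊕0⊕0⊕0⊕0⊕1⊕1⊕0⊕0⊕0⊕0⊕1⊕1⊕0⊕0⊕1 = 0
s8 (pos 8,9,10,11,12,13,14,15,24,25,26,27,28,29,30,31): 0⊕0⊕0⊕1⊕0⊕1⊕1⊕0⊕0⊕0⊕0⊕0⊕1⊕0⊕0⊕1 = 1
s16 (pos 16,17,18,19,20,21,22,23,24,25,26,27,28,29,30,31): 1⊕1⊕0⊕0⊕0⊕0⊕0⊕1⊕0⊕0⊕0⊕0⊕1⊕0⊕0⊕1 = 1
Syndrome s16…s1 = 11010 → error at position 26.
Flip position 26: 1101000000101101100000100001001 → 1101000000101101100000100101001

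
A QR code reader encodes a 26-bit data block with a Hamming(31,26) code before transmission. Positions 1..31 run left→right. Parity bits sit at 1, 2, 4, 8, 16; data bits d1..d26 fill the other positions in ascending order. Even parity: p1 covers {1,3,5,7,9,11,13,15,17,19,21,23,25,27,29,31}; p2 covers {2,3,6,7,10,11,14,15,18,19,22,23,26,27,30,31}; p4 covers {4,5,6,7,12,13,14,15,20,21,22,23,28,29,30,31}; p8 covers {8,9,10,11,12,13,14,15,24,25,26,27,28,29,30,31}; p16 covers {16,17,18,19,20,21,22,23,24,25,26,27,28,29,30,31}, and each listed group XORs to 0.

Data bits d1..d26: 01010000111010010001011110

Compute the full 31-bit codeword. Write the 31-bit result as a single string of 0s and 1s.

0001101000001111010010001011110

Place data at non-parity positions: p1 p2 0 p4 1 0 1 p8 0 0 0 0 1 1 1 p16 0 1 0 0 1 0 0 0 1 0 1 1 1 1 0
p1 (pos 1,3,5,7,9,11,13,15,17,19,21,23,25,27,29,31): XOR of data positions = 0⊕1⊕1⊕0⊕0⊕1⊕1⊕0⊕0⊕1⊕0⊕1⊕1⊕1⊕0 = 0
p2 (pos 2,3,6,7,10,11,14,15,18,19,22,23,26,27,30,31): XOR of data positions = 0⊕0⊕1⊕0⊕0⊕1⊕1⊕1⊕0⊕0⊕0⊕0⊕1⊕1⊕0 = 0
p4 (pos 4,5,6,7,12,13,14,15,20,21,22,23,28,29,30,31): XOR of data positions = 1⊕0⊕1⊕0⊕1⊕1⊕1⊕0⊕1⊕0⊕0⊕1⊕1⊕1⊕0 = 1
p8 (pos 8,9,10,11,12,13,14,15,24,25,26,27,28,29,30,31): XOR of data positions = 0⊕0⊕0⊕0⊕1⊕1⊕1⊕0⊕1⊕0⊕1⊕1⊕1⊕1⊕0 = 0
p16 (pos 16,17,18,19,20,21,22,23,24,25,26,27,28,29,30,31): XOR of data positions = 0⊕1⊕0⊕0⊕1⊕0⊕0⊕0⊕1⊕0⊕1⊕1⊕1⊕1⊕0 = 1
Codeword: 0001101000001111010010001011110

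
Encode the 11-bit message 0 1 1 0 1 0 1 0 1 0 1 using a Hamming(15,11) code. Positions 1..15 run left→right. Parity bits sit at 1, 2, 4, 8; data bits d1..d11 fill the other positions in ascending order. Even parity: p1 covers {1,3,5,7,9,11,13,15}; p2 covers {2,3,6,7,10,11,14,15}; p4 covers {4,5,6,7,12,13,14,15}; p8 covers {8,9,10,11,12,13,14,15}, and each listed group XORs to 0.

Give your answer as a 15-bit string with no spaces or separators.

Place data at non-parity positions: p1 p2 0 p4 1 1 0 p8 1 0 1 0 1 0 1
p1 (pos 1,3,5,7,9,11,13,15): XOR of data positions = 0⊕1⊕0⊕1⊕1⊕1⊕1 = 1
p2 (pos 2,3,6,7,10,11,14,15): XOR of data positions = 0⊕1⊕0⊕0⊕1⊕0⊕1 = 1
p4 (pos 4,5,6,7,12,13,14,15): XOR of data positions = 1⊕1⊕0⊕0⊕1⊕0⊕1 = 0
p8 (pos 8,9,10,11,12,13,14,15): XOR of data positions = 1⊕0⊕1⊕0⊕1⊕0⊕1 = 0
Codeword: 110011001010101

110011001010101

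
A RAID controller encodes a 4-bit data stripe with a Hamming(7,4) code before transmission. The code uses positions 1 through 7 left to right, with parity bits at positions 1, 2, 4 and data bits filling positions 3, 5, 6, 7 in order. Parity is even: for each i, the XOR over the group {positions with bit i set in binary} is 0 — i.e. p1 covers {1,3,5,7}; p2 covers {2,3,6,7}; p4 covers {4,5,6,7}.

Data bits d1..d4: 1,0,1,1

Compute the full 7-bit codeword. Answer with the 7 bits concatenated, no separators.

Place data at non-parity positions: p1 p2 1 p4 0 1 1
p1 (pos 1,3,5,7): XOR of data positions = 1⊕0⊕1 = 0
p2 (pos 2,3,6,7): XOR of data positions = 1⊕1⊕1 = 1
p4 (pos 4,5,6,7): XOR of data positions = 0⊕1⊕1 = 0
Codeword: 0110011

0110011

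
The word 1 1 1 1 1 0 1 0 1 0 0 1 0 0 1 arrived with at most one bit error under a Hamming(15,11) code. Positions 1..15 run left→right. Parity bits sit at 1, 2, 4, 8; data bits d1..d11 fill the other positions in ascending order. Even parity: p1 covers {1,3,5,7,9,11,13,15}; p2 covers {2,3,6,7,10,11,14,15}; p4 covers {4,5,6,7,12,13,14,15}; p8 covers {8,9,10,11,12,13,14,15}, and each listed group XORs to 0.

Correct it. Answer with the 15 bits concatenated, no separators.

s1 (pos 1,3,5,7,9,11,13,15): 1⊕1⊕1⊕1⊕1⊕0⊕0⊕1 = 0
s2 (pos 2,3,6,7,10,11,14,15): 1⊕1⊕0⊕1⊕0⊕0⊕0⊕1 = 0
s4 (pos 4,5,6,7,12,13,14,15): 1⊕1⊕0⊕1⊕1⊕0⊕0⊕1 = 1
s8 (pos 8,9,10,11,12,13,14,15): 0⊕1⊕0⊕0⊕1⊕0⊕0⊕1 = 1
Syndrome s8…s1 = 1100 → error at position 12.
Flip position 12: 111110101001001 → 111110101000001

111110101000001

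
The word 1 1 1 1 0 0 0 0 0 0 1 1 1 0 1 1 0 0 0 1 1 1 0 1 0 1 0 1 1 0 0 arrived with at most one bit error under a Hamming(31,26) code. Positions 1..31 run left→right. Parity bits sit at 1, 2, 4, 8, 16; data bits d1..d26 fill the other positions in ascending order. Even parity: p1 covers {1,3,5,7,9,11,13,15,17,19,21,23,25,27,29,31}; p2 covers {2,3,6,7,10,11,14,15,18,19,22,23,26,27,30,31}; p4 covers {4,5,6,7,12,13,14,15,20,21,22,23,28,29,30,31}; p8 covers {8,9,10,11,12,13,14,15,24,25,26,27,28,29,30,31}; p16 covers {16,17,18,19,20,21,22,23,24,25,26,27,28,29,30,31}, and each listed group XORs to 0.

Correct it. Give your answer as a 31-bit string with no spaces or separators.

s1 (pos 1,3,5,7,9,11,13,15,17,19,21,23,25,27,29,31): 1⊕1⊕0⊕0⊕0⊕1⊕1⊕1⊕0⊕0⊕1⊕0⊕0⊕0⊕1⊕0 = 1
s2 (pos 2,3,6,7,10,11,14,15,18,19,22,23,26,27,30,31): 1⊕1⊕0⊕0⊕0⊕1⊕0⊕1⊕0⊕0⊕1⊕0⊕1⊕0⊕0⊕0 = 0
s4 (pos 4,5,6,7,12,13,14,15,20,21,22,23,28,29,30,31): 1⊕0⊕0⊕0⊕1⊕1⊕0⊕1⊕1⊕1⊕1⊕0⊕1⊕1⊕0⊕0 = 1
s8 (pos 8,9,10,11,12,13,14,15,24,25,26,27,28,29,30,31): 0⊕0⊕0⊕1⊕1⊕1⊕0⊕1⊕1⊕0⊕1⊕0⊕1⊕1⊕0⊕0 = 0
s16 (pos 16,17,18,19,20,21,22,23,24,25,26,27,28,29,30,31): 1⊕0⊕0⊕0⊕1⊕1⊕1⊕0⊕1⊕0⊕1⊕0⊕1⊕1⊕0⊕0 = 0
Syndrome s16…s1 = 00101 → error at position 5.
Flip position 5: 1111000000111011000111010101100 → 1111100000111011000111010101100

1111100000111011000111010101100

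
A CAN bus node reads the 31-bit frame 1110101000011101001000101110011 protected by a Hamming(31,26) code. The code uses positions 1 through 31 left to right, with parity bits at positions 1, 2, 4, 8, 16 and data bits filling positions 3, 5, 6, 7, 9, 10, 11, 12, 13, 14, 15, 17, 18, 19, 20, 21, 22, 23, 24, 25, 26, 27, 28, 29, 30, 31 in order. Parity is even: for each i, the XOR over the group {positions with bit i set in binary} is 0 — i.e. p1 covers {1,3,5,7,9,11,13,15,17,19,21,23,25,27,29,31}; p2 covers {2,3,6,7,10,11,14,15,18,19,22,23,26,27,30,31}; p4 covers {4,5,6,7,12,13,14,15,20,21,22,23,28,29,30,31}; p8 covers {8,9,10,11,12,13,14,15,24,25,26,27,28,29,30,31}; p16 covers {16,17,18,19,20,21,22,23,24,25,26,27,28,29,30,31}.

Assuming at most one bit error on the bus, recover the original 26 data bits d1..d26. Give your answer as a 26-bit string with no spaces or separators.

s1 (pos 1,3,5,7,9,11,13,15,17,19,21,23,25,27,29,31): 1⊕1⊕1⊕1⊕0⊕0⊕1⊕0⊕0⊕1⊕0⊕1⊕1⊕1⊕0⊕1 = 0
s2 (pos 2,3,6,7,10,11,14,15,18,19,22,23,26,27,30,31): 1⊕1⊕0⊕1⊕0⊕0⊕1⊕0⊕0⊕1⊕0⊕1⊕1⊕1⊕1⊕1 = 0
s4 (pos 4,5,6,7,12,13,14,15,20,21,22,23,28,29,30,31): 0⊕1⊕0⊕1⊕1⊕1⊕1⊕0⊕0⊕0⊕0⊕1⊕0⊕0⊕1⊕1 = 0
s8 (pos 8,9,10,11,12,13,14,15,24,25,26,27,28,29,30,31): 0⊕0⊕0⊕0⊕1⊕1⊕1⊕0⊕0⊕1⊕1⊕1⊕0⊕0⊕1⊕1 = 0
s16 (pos 16,17,18,19,20,21,22,23,24,25,26,27,28,29,30,31): 1⊕0⊕0⊕1⊕0⊕0⊕0⊕1⊕0⊕1⊕1⊕1⊕0⊕0⊕1⊕1 = 0
Syndrome s16…s1 = 00000 → no error.
Read data bits from positions 3,5,6,7,9,10,11,12,13,14,15,17,18,19,20,21,22,23,24,25,26,27,28,29,30,31: 11010001110001000101110011

11010001110001000101110011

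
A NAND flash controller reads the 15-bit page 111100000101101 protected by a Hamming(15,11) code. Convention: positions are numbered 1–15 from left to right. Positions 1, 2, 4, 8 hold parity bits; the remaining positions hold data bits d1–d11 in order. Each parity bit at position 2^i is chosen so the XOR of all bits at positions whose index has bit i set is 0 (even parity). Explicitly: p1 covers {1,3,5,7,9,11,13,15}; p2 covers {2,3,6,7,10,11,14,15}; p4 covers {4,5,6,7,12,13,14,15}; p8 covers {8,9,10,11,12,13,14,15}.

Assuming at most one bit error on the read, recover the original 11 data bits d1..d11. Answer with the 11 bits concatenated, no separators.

10000101101

s1 (pos 1,3,5,7,9,11,13,15): 1⊕1⊕0⊕0⊕0⊕0⊕1⊕1 = 0
s2 (pos 2,3,6,7,10,11,14,15): 1⊕1⊕0⊕0⊕1⊕0⊕0⊕1 = 0
s4 (pos 4,5,6,7,12,13,14,15): 1⊕0⊕0⊕0⊕1⊕1⊕0⊕1 = 0
s8 (pos 8,9,10,11,12,13,14,15): 0⊕0⊕1⊕0⊕1⊕1⊕0⊕1 = 0
Syndrome s8…s1 = 0000 → no error.
Read data bits from positions 3,5,6,7,9,10,11,12,13,14,15: 10000101101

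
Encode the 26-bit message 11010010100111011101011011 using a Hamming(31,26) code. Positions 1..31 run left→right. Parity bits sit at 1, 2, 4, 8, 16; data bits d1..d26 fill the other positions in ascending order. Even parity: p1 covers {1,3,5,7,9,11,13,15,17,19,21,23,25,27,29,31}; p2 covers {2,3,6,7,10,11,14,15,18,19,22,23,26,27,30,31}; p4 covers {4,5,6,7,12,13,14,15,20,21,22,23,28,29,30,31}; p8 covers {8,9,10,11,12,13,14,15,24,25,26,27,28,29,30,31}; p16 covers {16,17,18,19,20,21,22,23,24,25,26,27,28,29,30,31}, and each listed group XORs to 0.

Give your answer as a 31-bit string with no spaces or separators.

Place data at non-parity positions: p1 p2 1 p4 1 0 1 p8 0 0 1 0 1 0 0 p16 1 1 1 0 1 1 1 0 1 0 1 1 0 1 1
p1 (pos 1,3,5,7,9,11,13,15,17,19,21,23,25,27,29,31): XOR of data positions = 1⊕1⊕1⊕0⊕1⊕1⊕0⊕1⊕1⊕1⊕1⊕1⊕1⊕0⊕1 = 0
p2 (pos 2,3,6,7,10,11,14,15,18,19,22,23,26,27,30,31): XOR of data positions = 1⊕0⊕1⊕0⊕1⊕0⊕0⊕1⊕1⊕1⊕1⊕0⊕1⊕1⊕1 = 0
p4 (pos 4,5,6,7,12,13,14,15,20,21,22,23,28,29,30,31): XOR of data positions = 1⊕0⊕1⊕0⊕1⊕0⊕0⊕0⊕1⊕1⊕1⊕1⊕0⊕1⊕1 = 1
p8 (pos 8,9,10,11,12,13,14,15,24,25,26,27,28,29,30,31): XOR of data positions = 0⊕0⊕1⊕0⊕1⊕0⊕0⊕0⊕1⊕0⊕1⊕1⊕0⊕1⊕1 = 1
p16 (pos 16,17,18,19,20,21,22,23,24,25,26,27,28,29,30,31): XOR of data positions = 1⊕1⊕1⊕0⊕1⊕1⊕1⊕0⊕1⊕0⊕1⊕1⊕0⊕1⊕1 = 1
Codeword: 0011101100101001111011101011011

0011101100101001111011101011011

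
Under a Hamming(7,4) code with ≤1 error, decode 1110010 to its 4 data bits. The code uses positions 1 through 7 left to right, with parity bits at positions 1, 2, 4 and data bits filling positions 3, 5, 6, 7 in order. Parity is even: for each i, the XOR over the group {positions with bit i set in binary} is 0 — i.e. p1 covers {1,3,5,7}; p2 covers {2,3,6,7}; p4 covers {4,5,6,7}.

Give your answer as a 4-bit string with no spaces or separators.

s1 (pos 1,3,5,7): 1⊕1⊕0⊕0 = 0
s2 (pos 2,3,6,7): 1⊕1⊕1⊕0 = 1
s4 (pos 4,5,6,7): 0⊕0⊕1⊕0 = 1
Syndrome s4…s1 = 110 → error at position 6.
Flip position 6: 1110010 → 1110000
Read data bits from positions 3,5,6,7: 1000

1000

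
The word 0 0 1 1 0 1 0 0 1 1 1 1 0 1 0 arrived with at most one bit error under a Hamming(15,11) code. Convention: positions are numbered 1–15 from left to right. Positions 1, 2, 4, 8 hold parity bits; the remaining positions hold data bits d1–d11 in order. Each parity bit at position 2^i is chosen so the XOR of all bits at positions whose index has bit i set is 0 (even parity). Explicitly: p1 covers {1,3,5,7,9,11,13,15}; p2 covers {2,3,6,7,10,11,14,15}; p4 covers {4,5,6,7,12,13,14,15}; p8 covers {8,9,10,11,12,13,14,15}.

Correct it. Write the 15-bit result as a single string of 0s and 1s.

001101001101010

s1 (pos 1,3,5,7,9,11,13,15): 0⊕1⊕0⊕0⊕1⊕1⊕0⊕0 = 1
s2 (pos 2,3,6,7,10,11,14,15): 0⊕1⊕1⊕0⊕1⊕1⊕1⊕0 = 1
s4 (pos 4,5,6,7,12,13,14,15): 1⊕0⊕1⊕0⊕1⊕0⊕1⊕0 = 0
s8 (pos 8,9,10,11,12,13,14,15): 0⊕1⊕1⊕1⊕1⊕0⊕1⊕0 = 1
Syndrome s8…s1 = 1011 → error at position 11.
Flip position 11: 001101001111010 → 001101001101010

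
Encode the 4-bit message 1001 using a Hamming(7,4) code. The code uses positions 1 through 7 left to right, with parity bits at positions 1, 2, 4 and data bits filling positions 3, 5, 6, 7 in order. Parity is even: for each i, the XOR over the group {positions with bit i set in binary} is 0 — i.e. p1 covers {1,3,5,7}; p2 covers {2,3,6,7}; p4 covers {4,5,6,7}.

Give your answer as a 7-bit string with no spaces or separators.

Place data at non-parity positions: p1 p2 1 p4 0 0 1
p1 (pos 1,3,5,7): XOR of data positions = 1⊕0⊕1 = 0
p2 (pos 2,3,6,7): XOR of data positions = 1⊕0⊕1 = 0
p4 (pos 4,5,6,7): XOR of data positions = 0⊕0⊕1 = 1
Codeword: 0011001

0011001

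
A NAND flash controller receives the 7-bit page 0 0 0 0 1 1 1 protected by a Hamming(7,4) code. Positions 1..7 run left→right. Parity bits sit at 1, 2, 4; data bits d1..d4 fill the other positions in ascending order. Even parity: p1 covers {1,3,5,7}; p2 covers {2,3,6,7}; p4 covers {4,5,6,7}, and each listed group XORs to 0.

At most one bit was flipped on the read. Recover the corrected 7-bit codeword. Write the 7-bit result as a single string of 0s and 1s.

s1 (pos 1,3,5,7): 0⊕0⊕1⊕1 = 0
s2 (pos 2,3,6,7): 0⊕0⊕1⊕1 = 0
s4 (pos 4,5,6,7): 0⊕1⊕1⊕1 = 1
Syndrome s4…s1 = 100 → error at position 4.
Flip position 4: 0000111 → 0001111

0001111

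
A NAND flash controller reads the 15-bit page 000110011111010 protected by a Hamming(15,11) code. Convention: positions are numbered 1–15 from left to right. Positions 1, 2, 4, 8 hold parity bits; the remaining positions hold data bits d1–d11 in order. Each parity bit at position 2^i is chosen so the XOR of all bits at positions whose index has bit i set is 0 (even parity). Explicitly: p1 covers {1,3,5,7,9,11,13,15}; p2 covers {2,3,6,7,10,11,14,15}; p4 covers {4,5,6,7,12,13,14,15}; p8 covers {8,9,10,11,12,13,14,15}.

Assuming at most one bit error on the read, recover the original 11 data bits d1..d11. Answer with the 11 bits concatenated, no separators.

11001111010

s1 (pos 1,3,5,7,9,11,13,15): 0⊕0⊕1⊕0⊕1⊕1⊕0⊕0 = 1
s2 (pos 2,3,6,7,10,11,14,15): 0⊕0⊕0⊕0⊕1⊕1⊕1⊕0 = 1
s4 (pos 4,5,6,7,12,13,14,15): 1⊕1⊕0⊕0⊕1⊕0⊕1⊕0 = 0
s8 (pos 8,9,10,11,12,13,14,15): 1⊕1⊕1⊕1⊕1⊕0⊕1⊕0 = 0
Syndrome s8…s1 = 0011 → error at position 3.
Flip position 3: 000110011111010 → 001110011111010
Read data bits from positions 3,5,6,7,9,10,11,12,13,14,15: 11001111010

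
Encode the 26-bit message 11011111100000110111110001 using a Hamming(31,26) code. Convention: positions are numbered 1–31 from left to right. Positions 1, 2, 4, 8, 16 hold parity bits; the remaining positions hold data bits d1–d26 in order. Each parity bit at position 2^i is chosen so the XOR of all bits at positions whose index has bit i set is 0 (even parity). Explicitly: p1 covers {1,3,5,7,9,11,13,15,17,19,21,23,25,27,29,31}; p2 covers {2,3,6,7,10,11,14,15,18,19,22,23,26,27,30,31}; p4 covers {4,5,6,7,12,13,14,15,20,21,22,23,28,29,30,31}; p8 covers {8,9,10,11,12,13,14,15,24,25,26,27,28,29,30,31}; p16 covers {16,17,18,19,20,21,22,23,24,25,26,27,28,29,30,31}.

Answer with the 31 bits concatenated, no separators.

Place data at non-parity positions: p1 p2 1 p4 1 0 1 p8 1 1 1 1 1 0 0 p16 0 0 0 1 1 0 1 1 1 1 1 0 0 0 1
p1 (pos 1,3,5,7,9,11,13,15,17,19,21,23,25,27,29,31): XOR of data positions = 1⊕1⊕1⊕1⊕1⊕1⊕0⊕0⊕0⊕1⊕1⊕1⊕1⊕0⊕1 = 1
p2 (pos 2,3,6,7,10,11,14,15,18,19,22,23,26,27,30,31): XOR of data positions = 1⊕0⊕1⊕1⊕1⊕0⊕0⊕0⊕0⊕0⊕1⊕1⊕1⊕0⊕1 = 0
p4 (pos 4,5,6,7,12,13,14,15,20,21,22,23,28,29,30,31): XOR of data positions = 1⊕0⊕1⊕1⊕1⊕0⊕0⊕1⊕1⊕0⊕1⊕0⊕0⊕0⊕1 = 0
p8 (pos 8,9,10,11,12,13,14,15,24,25,26,27,28,29,30,31): XOR of data positions = 1⊕1⊕1⊕1⊕1⊕0⊕0⊕1⊕1⊕1⊕1⊕0⊕0⊕0⊕1 = 0
p16 (pos 16,17,18,19,20,21,22,23,24,25,26,27,28,29,30,31): XOR of data positions = 0⊕0⊕0⊕1⊕1⊕0⊕1⊕1⊕1⊕1⊕1⊕0⊕0⊕0⊕1 = 0
Codeword: 1010101011111000000110111110001

1010101011111000000110111110001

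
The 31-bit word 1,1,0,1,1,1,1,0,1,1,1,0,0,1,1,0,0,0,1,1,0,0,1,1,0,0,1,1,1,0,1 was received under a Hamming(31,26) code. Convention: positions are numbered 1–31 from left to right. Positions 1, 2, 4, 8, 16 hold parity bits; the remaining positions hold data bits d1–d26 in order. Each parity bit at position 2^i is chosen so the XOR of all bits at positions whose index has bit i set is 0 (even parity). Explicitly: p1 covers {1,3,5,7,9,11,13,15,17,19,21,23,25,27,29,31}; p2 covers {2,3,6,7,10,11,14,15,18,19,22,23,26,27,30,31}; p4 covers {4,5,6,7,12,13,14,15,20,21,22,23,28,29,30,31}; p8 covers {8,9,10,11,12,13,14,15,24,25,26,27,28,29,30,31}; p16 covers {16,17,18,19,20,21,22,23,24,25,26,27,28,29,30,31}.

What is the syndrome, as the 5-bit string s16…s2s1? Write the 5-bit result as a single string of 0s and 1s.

00111

s1 (pos 1,3,5,7,9,11,13,15,17,19,21,23,25,27,29,31): 1⊕0⊕1⊕1⊕1⊕1⊕0⊕1⊕0⊕1⊕0⊕1⊕0⊕1⊕1⊕1 = 1
s2 (pos 2,3,6,7,10,11,14,15,18,19,22,23,26,27,30,31): 1⊕0⊕1⊕1⊕1⊕1⊕1⊕1⊕0⊕1⊕0⊕1⊕0⊕1⊕0⊕1 = 1
s4 (pos 4,5,6,7,12,13,14,15,20,21,22,23,28,29,30,31): 1⊕1⊕1⊕1⊕0⊕0⊕1⊕1⊕1⊕0⊕0⊕1⊕1⊕1⊕0⊕1 = 1
s8 (pos 8,9,10,11,12,13,14,15,24,25,26,27,28,29,30,31): 0⊕1⊕1⊕1⊕0⊕0⊕1⊕1⊕1⊕0⊕0⊕1⊕1⊕1⊕0⊕1 = 0
s16 (pos 16,17,18,19,20,21,22,23,24,25,26,27,28,29,30,31): 0⊕0⊕0⊕1⊕1⊕0⊕0⊕1⊕1⊕0⊕0⊕1⊕1⊕1⊕0⊕1 = 0
Syndrome s16…s1 = 00111 → error at position 7.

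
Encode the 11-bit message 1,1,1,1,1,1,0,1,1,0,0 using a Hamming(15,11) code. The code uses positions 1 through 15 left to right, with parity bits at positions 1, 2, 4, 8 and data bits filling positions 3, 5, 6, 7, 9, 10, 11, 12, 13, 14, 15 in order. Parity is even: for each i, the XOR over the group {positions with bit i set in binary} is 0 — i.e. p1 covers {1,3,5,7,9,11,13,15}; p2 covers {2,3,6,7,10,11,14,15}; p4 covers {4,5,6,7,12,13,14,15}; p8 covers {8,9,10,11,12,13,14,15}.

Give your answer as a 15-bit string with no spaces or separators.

Place data at non-parity positions: p1 p2 1 p4 1 1 1 p8 1 1 0 1 1 0 0
p1 (pos 1,3,5,7,9,11,13,15): XOR of data positions = 1⊕1⊕1⊕1⊕0⊕1⊕0 = 1
p2 (pos 2,3,6,7,10,11,14,15): XOR of data positions = 1⊕1⊕1⊕1⊕0⊕0⊕0 = 0
p4 (pos 4,5,6,7,12,13,14,15): XOR of data positions = 1⊕1⊕1⊕1⊕1⊕0⊕0 = 1
p8 (pos 8,9,10,11,12,13,14,15): XOR of data positions = 1⊕1⊕0⊕1⊕1⊕0⊕0 = 0
Codeword: 101111101101100

101111101101100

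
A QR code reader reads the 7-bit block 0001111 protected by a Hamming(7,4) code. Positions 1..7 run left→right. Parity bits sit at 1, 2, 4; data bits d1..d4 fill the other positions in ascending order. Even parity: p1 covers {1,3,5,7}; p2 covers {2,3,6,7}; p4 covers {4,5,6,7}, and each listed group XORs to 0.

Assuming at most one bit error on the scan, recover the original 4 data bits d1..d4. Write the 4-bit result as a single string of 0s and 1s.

0111

s1 (pos 1,3,5,7): 0⊕0⊕1⊕1 = 0
s2 (pos 2,3,6,7): 0⊕0⊕1⊕1 = 0
s4 (pos 4,5,6,7): 1⊕1⊕1⊕1 = 0
Syndrome s4…s1 = 000 → no error.
Read data bits from positions 3,5,6,7: 0111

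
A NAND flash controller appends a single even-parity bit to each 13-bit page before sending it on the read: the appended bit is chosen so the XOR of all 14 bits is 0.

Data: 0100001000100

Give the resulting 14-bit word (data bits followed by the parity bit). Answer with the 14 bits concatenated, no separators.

XOR of the 13 data bits: 0⊕1⊕0⊕0⊕0⊕0⊕1⊕0⊕0⊕0⊕1⊕0⊕0 = 1
Parity bit = 1 (so all 14 bits XOR to 0).

01000010001001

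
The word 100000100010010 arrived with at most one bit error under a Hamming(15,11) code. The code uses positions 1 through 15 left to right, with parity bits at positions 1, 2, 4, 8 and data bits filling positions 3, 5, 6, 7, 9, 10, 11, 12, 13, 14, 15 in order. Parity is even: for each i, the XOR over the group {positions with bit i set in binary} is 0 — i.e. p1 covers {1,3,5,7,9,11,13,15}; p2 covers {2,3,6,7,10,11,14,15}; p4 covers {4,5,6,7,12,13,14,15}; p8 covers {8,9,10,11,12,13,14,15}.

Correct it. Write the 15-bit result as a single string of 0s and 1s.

101000100010010

s1 (pos 1,3,5,7,9,11,13,15): 1⊕0⊕0⊕1⊕0⊕1⊕0⊕0 = 1
s2 (pos 2,3,6,7,10,11,14,15): 0⊕0⊕0⊕1⊕0⊕1⊕1⊕0 = 1
s4 (pos 4,5,6,7,12,13,14,15): 0⊕0⊕0⊕1⊕0⊕0⊕1⊕0 = 0
s8 (pos 8,9,10,11,12,13,14,15): 0⊕0⊕0⊕1⊕0⊕0⊕1⊕0 = 0
Syndrome s8…s1 = 0011 → error at position 3.
Flip position 3: 100000100010010 → 101000100010010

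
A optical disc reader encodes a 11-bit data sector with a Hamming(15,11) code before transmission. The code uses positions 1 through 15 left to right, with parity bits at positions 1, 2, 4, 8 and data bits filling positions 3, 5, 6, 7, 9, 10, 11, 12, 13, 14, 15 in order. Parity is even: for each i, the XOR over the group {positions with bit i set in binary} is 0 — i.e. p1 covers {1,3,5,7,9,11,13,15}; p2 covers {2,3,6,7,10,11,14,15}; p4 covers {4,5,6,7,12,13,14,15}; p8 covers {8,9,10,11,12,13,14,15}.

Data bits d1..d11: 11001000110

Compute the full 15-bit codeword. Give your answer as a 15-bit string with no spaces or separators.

001110011000110

Place data at non-parity positions: p1 p2 1 p4 1 0 0 p8 1 0 0 0 1 1 0
p1 (pos 1,3,5,7,9,11,13,15): XOR of data positions = 1⊕1⊕0⊕1⊕0⊕1⊕0 = 0
p2 (pos 2,3,6,7,10,11,14,15): XOR of data positions = 1⊕0⊕0⊕0⊕0⊕1⊕0 = 0
p4 (pos 4,5,6,7,12,13,14,15): XOR of data positions = 1⊕0⊕0⊕0⊕1⊕1⊕0 = 1
p8 (pos 8,9,10,11,12,13,14,15): XOR of data positions = 1⊕0⊕0⊕0⊕1⊕1⊕0 = 1
Codeword: 001110011000110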